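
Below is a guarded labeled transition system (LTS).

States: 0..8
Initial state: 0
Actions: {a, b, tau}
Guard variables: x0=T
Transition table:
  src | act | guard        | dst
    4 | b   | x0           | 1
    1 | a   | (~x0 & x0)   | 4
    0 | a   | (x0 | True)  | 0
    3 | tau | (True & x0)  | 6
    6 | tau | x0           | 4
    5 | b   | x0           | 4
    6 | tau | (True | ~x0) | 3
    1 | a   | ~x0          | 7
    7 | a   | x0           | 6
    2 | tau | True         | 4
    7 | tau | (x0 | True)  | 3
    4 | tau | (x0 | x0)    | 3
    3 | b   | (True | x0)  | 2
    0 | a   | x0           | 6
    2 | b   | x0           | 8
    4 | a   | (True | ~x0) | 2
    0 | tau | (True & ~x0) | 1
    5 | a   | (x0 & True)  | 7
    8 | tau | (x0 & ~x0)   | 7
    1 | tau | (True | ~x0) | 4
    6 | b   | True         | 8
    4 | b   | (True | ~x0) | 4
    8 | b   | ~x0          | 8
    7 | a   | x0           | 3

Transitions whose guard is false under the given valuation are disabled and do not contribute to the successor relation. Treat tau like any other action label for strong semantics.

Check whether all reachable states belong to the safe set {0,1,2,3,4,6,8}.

Inv-set: {0,1,2,3,4,6,8}
R = {0,1,2,3,4,6,8}
  0: ✓
  1: ✓
  2: ✓
  3: ✓
  4: ✓
  6: ✓
  8: ✓

Answer: INVARIANT HOLDS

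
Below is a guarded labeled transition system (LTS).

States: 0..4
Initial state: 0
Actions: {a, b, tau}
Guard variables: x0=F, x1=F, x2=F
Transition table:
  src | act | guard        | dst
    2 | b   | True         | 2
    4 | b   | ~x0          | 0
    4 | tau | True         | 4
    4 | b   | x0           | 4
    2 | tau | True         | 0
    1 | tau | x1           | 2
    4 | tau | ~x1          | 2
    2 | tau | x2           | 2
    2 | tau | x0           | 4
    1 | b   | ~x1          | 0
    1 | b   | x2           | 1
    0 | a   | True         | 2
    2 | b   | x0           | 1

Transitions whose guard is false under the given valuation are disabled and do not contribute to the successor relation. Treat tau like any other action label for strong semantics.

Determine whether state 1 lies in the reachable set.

Guard filter leaves 7 enabled edge(s).
Layer 0: {0}
Layer 1: {2}  total {0,2}
R = {0,2}

Answer: UNREACHABLE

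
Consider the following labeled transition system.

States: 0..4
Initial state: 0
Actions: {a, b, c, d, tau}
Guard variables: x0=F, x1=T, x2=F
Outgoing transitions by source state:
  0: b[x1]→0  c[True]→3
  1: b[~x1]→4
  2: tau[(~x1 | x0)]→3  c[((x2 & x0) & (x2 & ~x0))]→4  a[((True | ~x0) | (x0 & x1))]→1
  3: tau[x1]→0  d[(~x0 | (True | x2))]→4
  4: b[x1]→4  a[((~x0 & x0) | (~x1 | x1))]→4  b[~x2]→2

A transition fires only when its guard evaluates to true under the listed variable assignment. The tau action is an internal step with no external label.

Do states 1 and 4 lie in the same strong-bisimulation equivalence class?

Answer: NOT BISIMILAR

Working:
Compute ~ classes (split until stable):
  P[0] = {{0,1,2,3,4}}
  P[1] = {{0},{1},{2},{3},{4}}
Fixed point at round 2; 5 class(es).
[1]={1}  [4]={4}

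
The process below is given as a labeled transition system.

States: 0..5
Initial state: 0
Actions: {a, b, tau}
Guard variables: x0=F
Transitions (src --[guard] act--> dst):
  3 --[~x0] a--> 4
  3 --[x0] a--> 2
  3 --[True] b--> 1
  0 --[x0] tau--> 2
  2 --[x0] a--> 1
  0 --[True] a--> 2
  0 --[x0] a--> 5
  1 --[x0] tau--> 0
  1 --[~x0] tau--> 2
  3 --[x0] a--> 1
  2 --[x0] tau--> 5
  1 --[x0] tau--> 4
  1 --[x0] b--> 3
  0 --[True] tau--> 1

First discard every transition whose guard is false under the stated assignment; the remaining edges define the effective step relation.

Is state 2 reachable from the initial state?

Guard filter leaves 5 enabled edge(s).
Layer 0: {0}
Layer 1: {1,2}  cumulative {0,1,2}
Reachable = {0,1,2}
witness 2: a

Answer: REACHABLE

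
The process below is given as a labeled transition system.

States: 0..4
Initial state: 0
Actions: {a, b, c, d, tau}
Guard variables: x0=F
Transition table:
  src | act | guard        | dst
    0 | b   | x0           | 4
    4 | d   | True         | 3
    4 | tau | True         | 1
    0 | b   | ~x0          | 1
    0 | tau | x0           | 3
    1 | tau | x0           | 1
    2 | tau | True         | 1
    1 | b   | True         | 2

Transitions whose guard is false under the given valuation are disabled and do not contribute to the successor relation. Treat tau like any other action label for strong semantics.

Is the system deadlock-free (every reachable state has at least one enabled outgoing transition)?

Answer: DEADLOCK-FREE

Analysis:
R = {0,1,2}
  0: b→1  [1 exit(s)]
  1: b→2  [1 exit(s)]
  2: tau→1  [1 exit(s)]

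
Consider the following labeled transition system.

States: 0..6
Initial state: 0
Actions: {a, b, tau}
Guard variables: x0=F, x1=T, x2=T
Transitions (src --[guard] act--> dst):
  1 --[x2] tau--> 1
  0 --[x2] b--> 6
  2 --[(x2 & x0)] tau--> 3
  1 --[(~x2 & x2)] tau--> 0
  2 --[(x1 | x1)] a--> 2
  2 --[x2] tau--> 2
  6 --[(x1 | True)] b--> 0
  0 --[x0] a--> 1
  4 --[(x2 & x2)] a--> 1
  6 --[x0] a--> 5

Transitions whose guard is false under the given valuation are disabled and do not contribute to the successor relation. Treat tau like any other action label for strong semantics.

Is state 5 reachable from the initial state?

Guard filter leaves 6 enabled edge(s).
Layer 0: {0}
Layer 1: {6}  cumulative {0,6}
Reachable = {0,6}

Answer: UNREACHABLE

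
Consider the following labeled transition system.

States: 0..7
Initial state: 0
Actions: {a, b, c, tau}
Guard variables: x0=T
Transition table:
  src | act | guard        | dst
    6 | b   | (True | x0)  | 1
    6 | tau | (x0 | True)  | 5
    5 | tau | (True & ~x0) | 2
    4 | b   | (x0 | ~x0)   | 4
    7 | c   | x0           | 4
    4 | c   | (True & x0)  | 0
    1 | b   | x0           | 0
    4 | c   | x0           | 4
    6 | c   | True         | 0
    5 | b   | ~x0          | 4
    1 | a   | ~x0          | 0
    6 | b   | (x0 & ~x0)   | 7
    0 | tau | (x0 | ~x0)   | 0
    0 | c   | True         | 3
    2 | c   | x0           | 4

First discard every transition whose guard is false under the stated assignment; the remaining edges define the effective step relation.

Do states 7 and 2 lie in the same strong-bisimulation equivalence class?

Compute ~ classes (split until stable):
  P[0] = {{0,1,2,3,4,5,6,7}}
  P[1] = {{0},{1},{2,7},{3,5},{4},{6}}
stable after 2 split(s): 6 block(s)
[7]={2,7}  [2]={2,7}

Answer: BISIMILAR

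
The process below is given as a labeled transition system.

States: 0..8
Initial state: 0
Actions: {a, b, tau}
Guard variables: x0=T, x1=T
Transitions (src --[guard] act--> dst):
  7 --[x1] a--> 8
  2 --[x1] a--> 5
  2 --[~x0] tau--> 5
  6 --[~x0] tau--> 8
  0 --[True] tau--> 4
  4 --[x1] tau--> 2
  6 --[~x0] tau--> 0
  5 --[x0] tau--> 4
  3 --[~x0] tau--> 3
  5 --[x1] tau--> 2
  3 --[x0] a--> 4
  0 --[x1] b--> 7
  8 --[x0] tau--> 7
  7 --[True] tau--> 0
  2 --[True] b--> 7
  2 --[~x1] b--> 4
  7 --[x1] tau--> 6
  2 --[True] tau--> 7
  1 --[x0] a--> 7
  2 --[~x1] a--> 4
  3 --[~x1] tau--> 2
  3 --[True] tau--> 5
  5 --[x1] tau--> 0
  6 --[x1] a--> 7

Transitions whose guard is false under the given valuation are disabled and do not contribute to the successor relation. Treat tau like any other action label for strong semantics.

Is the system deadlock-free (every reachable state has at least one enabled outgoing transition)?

R = {0,2,4,5,6,7,8}
  0: b→7  tau→4  [2 out]
  2: a→5  b→7  tau→7  [3 out]
  4: tau→2  [1 out]
  5: tau→0  tau→2  tau→4  [3 out]
  6: a→7  [1 out]
  7: a→8  tau→0  tau→6  [3 out]
  8: tau→7  [1 out]

Answer: DEADLOCK-FREE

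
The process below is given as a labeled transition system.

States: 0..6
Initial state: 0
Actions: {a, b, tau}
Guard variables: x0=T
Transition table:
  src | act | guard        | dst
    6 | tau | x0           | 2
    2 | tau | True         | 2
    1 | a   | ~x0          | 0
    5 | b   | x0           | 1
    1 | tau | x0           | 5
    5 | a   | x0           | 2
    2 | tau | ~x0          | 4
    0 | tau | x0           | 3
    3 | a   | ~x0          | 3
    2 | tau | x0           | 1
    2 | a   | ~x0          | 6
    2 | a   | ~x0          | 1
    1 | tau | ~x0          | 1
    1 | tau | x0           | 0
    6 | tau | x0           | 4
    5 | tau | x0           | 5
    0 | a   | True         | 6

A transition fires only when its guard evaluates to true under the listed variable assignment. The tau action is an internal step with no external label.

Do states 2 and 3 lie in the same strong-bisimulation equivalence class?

Refine partition for ~:
  π0 = {{0,1,2,3,4,5,6}}
  π1 = {{0},{1,2,6},{3,4},{5}}
  π2 = {{0},{1},{2},{3,4},{5},{6}}
Fixed point at round 3; 6 class(es).
[2]={2}  [3]={3,4}

Answer: NOT BISIMILAR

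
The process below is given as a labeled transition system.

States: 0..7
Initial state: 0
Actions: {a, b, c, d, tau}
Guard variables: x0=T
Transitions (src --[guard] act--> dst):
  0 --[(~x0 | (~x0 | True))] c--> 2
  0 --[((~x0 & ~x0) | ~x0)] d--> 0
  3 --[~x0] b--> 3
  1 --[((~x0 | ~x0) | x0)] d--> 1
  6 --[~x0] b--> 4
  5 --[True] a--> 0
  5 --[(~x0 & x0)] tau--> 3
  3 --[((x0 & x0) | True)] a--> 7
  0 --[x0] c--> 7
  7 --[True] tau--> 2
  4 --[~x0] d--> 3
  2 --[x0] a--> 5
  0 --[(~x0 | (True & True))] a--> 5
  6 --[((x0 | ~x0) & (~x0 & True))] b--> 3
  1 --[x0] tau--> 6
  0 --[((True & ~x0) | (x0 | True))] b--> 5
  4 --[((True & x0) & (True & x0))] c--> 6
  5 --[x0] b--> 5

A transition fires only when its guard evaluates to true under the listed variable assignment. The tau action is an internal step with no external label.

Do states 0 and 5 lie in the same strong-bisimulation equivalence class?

Answer: NOT BISIMILAR

Trace:
Bisimulation quotient by refinement:
  P[0] = {{0,1,2,3,4,5,6,7}}
  P[1] = {{0},{1},{2,3},{4},{5},{6},{7}}
  P[2] = {{0},{1},{2},{3},{4},{5},{6},{7}}
8 equivalence class(es) (converged in 3)
[0]={0}  [5]={5}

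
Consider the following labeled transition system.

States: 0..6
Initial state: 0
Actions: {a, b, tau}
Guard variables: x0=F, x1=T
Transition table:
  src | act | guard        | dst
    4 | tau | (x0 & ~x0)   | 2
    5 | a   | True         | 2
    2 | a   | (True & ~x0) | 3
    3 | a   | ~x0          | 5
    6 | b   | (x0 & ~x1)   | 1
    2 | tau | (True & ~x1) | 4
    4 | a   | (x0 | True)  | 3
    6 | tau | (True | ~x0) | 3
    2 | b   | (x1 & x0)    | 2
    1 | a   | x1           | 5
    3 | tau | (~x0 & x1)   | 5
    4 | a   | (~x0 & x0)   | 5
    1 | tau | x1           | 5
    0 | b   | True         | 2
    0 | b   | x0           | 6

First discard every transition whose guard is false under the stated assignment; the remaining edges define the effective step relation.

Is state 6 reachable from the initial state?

Answer: UNREACHABLE

Working:
9 transition(s) survive guard evaluation.
depth 0: {0}
depth 1: {2}  total {0,2}
depth 2: {3}  total {0,2,3}
depth 3: {5}  total {0,2,3,5}
Reachable = {0,2,3,5}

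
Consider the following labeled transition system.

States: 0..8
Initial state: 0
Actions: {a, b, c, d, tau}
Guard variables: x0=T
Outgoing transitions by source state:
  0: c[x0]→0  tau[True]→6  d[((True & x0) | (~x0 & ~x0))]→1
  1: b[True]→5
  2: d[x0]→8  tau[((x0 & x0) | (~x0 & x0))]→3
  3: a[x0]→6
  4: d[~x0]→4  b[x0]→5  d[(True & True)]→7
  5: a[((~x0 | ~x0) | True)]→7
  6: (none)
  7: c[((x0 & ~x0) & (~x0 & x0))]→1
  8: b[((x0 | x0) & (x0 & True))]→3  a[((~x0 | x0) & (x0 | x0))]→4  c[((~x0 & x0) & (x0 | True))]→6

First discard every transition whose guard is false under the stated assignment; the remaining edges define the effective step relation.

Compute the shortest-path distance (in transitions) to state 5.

Answer: 2

Trace:
Layered search for 5:
  depth 0: {0}
  depth 1: {1,6}
  depth 2: {5}
5 enters at depth 2; path d·b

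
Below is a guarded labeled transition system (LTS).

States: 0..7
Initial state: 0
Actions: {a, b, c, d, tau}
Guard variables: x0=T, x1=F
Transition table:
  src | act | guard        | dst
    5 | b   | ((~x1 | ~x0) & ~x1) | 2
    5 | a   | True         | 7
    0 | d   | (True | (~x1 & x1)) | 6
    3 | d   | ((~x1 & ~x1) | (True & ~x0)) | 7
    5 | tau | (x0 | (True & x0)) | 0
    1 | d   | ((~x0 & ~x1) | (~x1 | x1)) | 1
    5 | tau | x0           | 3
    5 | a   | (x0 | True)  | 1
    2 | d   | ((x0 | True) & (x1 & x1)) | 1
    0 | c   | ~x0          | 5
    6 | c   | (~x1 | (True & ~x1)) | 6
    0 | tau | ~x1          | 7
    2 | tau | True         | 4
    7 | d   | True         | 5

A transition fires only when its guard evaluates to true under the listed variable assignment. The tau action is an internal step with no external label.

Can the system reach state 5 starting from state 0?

Answer: REACHABLE

Trace:
Guard filter leaves 12 enabled edge(s).
L0 = {0}
L1 = {6,7}  total {0,6,7}
L2 = {5}  total {0,5,6,7}
L3 = {1,2,3}  total {0,1,2,3,5,6,7}
L4 = {4}  total {0,1,2,3,4,5,6,7}
Reach set: {0,1,2,3,4,5,6,7}
Path to 5: tau·d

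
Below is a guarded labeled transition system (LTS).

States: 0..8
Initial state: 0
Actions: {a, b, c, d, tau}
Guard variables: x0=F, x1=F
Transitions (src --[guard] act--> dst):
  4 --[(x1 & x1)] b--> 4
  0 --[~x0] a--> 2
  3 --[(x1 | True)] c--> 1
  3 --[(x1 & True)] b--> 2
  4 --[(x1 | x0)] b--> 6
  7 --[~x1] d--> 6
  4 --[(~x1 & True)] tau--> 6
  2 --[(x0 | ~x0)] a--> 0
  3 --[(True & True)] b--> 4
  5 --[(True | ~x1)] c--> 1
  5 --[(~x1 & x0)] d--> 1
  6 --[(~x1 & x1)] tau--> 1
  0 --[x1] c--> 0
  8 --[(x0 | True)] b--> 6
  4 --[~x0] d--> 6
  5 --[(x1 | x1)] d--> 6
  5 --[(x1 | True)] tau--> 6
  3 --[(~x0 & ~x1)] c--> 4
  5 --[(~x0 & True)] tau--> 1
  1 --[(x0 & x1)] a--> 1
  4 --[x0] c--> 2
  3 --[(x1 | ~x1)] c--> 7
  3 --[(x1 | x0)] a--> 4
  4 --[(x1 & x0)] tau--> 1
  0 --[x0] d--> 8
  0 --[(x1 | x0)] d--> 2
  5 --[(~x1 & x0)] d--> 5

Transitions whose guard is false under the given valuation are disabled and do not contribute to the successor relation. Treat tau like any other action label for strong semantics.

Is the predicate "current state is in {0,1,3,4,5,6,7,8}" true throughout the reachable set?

Inv-set: {0,1,3,4,5,6,7,8}
R = {0,2}
  0: ✓
  2: ✗ unsafe
counterexample path to 2: a

Answer: INVARIANT VIOLATED at state 2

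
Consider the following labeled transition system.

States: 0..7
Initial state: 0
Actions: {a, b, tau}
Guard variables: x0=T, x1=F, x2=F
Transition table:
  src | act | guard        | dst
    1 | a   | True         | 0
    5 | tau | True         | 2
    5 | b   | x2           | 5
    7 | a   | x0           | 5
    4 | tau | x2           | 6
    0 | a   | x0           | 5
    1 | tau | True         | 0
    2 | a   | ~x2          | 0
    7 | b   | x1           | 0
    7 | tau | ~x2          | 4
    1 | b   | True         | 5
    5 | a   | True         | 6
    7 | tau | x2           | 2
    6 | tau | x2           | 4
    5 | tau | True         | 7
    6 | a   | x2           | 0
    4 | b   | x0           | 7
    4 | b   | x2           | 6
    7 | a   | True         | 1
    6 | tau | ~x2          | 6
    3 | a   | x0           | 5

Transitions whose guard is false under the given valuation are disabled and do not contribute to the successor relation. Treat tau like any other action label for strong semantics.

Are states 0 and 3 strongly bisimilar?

Answer: BISIMILAR

Analysis:
Bisimulation quotient by refinement:
  round 0: {{0,1,2,3,4,5,6,7}}
  round 1: {{0,2,3},{1},{4},{5,7},{6}}
  round 2: {{0,3},{1},{2},{4},{5},{6},{7}}
7 equivalence class(es) (converged in 3)
[0]={0,3}  [3]={0,3}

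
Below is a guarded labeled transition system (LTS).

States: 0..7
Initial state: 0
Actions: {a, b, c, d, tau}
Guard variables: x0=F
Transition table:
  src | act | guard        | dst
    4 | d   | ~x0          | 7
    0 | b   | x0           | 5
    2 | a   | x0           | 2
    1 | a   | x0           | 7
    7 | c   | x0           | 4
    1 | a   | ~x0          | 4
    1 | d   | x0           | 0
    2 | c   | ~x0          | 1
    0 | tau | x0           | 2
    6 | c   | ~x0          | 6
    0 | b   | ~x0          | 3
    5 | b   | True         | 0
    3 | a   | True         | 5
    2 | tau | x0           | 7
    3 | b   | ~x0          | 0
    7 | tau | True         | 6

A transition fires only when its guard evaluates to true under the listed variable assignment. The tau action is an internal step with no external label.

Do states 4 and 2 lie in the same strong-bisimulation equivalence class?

Answer: NOT BISIMILAR

Analysis:
Refine partition for ~:
  round 0: {{0,1,2,3,4,5,6,7}}
  round 1: {{0,5},{1},{2,6},{3},{4},{7}}
  round 2: {{0},{1},{2},{3},{4},{5},{6},{7}}
stable after 3 split(s): 8 block(s)
class of 4: {4}; class of 2: {2}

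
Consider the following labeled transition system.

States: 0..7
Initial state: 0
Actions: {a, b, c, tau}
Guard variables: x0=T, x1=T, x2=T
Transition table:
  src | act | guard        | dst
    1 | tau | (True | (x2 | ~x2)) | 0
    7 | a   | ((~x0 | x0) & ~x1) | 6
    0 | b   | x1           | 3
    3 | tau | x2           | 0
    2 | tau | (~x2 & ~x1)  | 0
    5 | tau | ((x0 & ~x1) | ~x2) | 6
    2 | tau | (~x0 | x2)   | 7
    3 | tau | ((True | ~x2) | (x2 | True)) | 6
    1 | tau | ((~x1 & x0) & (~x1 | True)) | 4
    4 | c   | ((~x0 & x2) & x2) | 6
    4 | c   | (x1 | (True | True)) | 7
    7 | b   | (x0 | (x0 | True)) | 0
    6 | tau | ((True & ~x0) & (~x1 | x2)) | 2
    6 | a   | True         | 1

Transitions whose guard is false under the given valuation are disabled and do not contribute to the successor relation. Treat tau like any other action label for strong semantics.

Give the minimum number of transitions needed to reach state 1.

Breadth-first toward 1:
  Layer 0: {0}
  Layer 1: {3}
  Layer 2: {6}
  Layer 3: {1}
1 enters at depth 3; path b·tau·a

Answer: 3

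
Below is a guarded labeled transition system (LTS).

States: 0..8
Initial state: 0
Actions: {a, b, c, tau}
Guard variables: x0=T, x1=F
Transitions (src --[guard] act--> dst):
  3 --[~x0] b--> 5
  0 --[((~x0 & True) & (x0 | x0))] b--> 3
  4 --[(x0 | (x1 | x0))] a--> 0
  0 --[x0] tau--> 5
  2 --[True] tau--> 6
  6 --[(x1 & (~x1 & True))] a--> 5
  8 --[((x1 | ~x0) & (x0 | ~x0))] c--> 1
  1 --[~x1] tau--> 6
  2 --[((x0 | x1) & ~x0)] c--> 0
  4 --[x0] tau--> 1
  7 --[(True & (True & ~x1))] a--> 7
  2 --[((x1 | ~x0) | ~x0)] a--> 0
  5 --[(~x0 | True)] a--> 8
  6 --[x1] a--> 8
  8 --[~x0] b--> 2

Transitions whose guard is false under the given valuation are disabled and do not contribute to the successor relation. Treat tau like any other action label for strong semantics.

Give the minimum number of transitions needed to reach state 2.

Breadth-first toward 2:
  Layer 0: {0}
  Layer 1: {5}
  Layer 2: {8}
2 never appears.

Answer: UNREACHABLE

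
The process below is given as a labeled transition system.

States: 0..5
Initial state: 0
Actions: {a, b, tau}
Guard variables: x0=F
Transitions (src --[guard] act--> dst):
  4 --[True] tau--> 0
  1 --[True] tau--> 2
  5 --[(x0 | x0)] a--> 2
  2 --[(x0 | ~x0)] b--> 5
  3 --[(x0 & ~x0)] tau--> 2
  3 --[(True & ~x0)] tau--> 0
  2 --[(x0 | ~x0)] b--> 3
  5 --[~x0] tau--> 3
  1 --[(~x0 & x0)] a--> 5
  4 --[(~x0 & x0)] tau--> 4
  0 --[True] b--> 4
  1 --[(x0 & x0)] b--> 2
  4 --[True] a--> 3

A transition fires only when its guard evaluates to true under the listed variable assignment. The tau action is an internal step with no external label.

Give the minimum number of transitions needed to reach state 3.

Layered search for 3:
  L0 = {0}
  L1 = {4}
  L2 = {3}
depth(3)=2, e.g. b·a

Answer: 2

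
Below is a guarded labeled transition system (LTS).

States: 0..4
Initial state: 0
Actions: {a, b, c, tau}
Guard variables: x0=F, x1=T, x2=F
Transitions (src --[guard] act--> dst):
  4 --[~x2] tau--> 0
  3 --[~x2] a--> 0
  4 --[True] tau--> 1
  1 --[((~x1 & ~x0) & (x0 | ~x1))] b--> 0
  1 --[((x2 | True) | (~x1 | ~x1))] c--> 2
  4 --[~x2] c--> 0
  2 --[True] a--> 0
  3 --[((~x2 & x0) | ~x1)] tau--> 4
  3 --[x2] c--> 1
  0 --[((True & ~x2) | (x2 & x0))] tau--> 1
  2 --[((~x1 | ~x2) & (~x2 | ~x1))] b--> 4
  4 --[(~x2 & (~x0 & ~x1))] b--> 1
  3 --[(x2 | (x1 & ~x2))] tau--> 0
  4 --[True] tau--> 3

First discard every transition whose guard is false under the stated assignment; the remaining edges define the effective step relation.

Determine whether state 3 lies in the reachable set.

Guard filter leaves 10 enabled edge(s).
Layer 0: {0}
Layer 1: {1}  total {0,1}
Layer 2: {2}  total {0,1,2}
Layer 3: {4}  total {0,1,2,4}
Layer 4: {3}  total {0,1,2,3,4}
Reachable = {0,1,2,3,4}
Path to 3: tau·c·b·tau

Answer: REACHABLE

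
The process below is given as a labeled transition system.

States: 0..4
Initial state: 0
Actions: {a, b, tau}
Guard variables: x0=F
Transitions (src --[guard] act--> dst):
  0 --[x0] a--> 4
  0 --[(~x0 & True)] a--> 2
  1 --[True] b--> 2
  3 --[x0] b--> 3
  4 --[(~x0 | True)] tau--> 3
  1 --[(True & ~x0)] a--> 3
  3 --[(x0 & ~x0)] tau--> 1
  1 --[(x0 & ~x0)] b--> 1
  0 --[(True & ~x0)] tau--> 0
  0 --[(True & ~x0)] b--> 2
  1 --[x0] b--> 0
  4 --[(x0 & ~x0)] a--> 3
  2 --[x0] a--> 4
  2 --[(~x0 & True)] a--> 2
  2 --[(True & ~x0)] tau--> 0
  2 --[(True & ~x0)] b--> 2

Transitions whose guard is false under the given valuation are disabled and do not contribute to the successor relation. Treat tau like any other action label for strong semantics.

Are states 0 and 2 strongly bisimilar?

Refine partition for ~:
  π0 = {{0,1,2,3,4}}
  π1 = {{0,2},{1},{3},{4}}
Fixed point at round 2; 4 class(es).
[0]={0,2}  [2]={0,2}

Answer: BISIMILAR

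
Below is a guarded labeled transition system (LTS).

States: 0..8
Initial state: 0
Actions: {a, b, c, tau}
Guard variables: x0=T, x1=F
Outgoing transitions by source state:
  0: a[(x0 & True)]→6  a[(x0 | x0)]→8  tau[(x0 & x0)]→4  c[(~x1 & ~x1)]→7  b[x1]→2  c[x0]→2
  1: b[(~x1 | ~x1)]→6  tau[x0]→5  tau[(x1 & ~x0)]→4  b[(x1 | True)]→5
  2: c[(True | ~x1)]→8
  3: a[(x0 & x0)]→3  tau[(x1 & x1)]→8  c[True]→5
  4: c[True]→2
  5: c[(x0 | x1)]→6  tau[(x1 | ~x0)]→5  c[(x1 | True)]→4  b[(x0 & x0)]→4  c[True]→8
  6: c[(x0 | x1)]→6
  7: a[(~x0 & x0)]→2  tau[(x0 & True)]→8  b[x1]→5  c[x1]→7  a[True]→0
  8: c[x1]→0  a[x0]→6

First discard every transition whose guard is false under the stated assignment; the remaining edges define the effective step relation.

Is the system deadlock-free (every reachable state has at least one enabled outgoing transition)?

Answer: DEADLOCK-FREE

Working:
R = {0,2,4,6,7,8}
  0: a→6  a→8  c→2  c→7  tau→4  [5 exit(s)]
  2: c→8  [1 exit(s)]
  4: c→2  [1 exit(s)]
  6: c→6  [1 exit(s)]
  7: a→0  tau→8  [2 exit(s)]
  8: a→6  [1 exit(s)]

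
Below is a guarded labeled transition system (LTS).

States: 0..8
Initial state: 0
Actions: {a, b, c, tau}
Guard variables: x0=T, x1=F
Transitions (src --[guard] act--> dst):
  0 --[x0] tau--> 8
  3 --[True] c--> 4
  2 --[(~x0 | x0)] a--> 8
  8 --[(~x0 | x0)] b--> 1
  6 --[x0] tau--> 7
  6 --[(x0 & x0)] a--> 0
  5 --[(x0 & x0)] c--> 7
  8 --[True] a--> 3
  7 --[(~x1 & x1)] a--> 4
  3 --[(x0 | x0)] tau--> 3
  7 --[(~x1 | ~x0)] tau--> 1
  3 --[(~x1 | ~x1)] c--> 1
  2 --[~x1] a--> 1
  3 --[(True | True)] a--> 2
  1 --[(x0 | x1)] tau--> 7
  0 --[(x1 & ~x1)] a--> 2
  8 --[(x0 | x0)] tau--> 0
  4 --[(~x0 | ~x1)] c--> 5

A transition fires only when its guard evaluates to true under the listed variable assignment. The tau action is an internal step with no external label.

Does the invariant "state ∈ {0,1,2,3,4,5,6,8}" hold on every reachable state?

Allowed set {0,1,2,3,4,5,6,8}
Reachable = {0,1,2,3,4,5,7,8}
  0: safe
  1: safe
  2: safe
  3: safe
  4: safe
  5: safe
  7: outside
  8: safe
counterexample path to 7: tau·b·tau

Answer: INVARIANT VIOLATED at state 7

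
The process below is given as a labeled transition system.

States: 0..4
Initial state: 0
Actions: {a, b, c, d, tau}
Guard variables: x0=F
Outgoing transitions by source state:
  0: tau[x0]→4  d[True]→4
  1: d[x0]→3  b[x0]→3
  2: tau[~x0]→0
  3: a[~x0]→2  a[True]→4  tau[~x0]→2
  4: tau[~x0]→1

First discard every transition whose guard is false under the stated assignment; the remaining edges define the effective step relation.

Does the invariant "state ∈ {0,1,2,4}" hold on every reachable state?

Safe = {0,1,2,4}
Reach set: {0,1,4}
  0: safe
  1: safe
  4: safe

Answer: INVARIANT HOLDS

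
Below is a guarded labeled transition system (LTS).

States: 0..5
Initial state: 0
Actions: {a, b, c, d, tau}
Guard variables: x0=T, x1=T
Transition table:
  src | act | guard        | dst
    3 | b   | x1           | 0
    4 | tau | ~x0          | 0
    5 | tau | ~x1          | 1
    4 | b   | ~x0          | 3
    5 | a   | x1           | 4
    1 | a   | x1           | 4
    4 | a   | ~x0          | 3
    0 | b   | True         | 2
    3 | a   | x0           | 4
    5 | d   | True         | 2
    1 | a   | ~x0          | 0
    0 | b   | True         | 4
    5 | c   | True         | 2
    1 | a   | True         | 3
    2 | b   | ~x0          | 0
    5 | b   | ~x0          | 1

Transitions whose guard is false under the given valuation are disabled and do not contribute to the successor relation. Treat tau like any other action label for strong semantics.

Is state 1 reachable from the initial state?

Guard filter leaves 9 enabled edge(s).
L0 = {0}
L1 = {2,4}  total {0,2,4}
R = {0,2,4}

Answer: UNREACHABLE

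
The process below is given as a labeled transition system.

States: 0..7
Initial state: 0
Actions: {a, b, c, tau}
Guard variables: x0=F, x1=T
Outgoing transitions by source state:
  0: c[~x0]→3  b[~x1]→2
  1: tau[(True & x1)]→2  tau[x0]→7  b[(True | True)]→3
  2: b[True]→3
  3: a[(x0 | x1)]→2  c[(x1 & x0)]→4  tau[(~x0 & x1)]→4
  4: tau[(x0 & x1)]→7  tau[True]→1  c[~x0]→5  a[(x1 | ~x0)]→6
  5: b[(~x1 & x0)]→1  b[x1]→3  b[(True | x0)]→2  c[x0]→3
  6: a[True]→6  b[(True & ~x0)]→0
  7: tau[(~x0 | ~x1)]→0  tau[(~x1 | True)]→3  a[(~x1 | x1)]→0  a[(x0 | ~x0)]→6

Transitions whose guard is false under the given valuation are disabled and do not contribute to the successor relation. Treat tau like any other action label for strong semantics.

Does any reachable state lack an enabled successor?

Answer: DEADLOCK-FREE

Working:
R = {0,1,2,3,4,5,6}
  0: c→3  [1 exit(s)]
  1: b→3  tau→2  [2 exit(s)]
  2: b→3  [1 exit(s)]
  3: a→2  tau→4  [2 exit(s)]
  4: a→6  c→5  tau→1  [3 exit(s)]
  5: b→2  b→3  [2 exit(s)]
  6: a→6  b→0  [2 exit(s)]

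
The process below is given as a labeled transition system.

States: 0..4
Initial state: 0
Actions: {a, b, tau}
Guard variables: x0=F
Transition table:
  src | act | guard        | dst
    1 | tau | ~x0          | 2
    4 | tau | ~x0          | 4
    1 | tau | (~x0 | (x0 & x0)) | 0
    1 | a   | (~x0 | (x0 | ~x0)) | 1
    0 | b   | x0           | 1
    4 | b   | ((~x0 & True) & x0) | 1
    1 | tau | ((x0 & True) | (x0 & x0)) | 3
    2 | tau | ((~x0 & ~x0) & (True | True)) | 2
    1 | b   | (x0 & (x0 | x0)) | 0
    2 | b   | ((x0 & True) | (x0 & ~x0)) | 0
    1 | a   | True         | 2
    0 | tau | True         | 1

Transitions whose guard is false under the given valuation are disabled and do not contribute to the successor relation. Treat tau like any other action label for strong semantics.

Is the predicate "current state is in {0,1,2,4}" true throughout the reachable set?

Answer: INVARIANT HOLDS

Trace:
Inv-set: {0,1,2,4}
R = {0,1,2}
  0: safe
  1: safe
  2: safe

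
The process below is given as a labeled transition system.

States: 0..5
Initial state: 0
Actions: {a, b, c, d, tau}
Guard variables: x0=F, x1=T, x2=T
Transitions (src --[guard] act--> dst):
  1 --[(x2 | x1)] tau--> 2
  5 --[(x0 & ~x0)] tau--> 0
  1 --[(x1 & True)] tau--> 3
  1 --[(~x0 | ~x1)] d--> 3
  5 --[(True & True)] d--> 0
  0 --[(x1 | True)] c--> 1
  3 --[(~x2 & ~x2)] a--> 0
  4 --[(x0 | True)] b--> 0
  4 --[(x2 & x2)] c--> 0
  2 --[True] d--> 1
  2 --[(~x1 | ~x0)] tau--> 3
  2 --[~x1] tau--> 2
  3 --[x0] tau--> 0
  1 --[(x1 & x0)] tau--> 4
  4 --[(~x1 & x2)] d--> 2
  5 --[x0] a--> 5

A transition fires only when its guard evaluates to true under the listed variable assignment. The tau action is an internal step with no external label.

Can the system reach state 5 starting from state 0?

Answer: UNREACHABLE

Working:
Guard filter leaves 9 enabled edge(s).
depth 0: {0}
depth 1: {1}  cumulative {0,1}
depth 2: {2,3}  cumulative {0,1,2,3}
Reachable = {0,1,2,3}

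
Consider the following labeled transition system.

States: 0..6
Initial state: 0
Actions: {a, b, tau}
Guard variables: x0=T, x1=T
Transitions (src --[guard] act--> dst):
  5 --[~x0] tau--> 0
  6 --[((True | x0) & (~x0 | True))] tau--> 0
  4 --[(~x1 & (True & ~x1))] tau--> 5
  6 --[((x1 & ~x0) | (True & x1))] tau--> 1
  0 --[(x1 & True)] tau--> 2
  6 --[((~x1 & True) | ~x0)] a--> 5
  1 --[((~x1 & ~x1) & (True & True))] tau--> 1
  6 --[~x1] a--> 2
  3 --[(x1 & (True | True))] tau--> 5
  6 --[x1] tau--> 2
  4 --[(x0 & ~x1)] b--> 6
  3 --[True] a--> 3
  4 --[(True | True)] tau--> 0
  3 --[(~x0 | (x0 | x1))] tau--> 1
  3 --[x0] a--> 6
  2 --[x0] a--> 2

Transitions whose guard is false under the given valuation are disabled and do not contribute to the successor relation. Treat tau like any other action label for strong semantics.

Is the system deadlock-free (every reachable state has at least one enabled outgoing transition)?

Answer: DEADLOCK-FREE

Analysis:
Reachable = {0,2}
  0: tau→2  [1 out]
  2: a→2  [1 out]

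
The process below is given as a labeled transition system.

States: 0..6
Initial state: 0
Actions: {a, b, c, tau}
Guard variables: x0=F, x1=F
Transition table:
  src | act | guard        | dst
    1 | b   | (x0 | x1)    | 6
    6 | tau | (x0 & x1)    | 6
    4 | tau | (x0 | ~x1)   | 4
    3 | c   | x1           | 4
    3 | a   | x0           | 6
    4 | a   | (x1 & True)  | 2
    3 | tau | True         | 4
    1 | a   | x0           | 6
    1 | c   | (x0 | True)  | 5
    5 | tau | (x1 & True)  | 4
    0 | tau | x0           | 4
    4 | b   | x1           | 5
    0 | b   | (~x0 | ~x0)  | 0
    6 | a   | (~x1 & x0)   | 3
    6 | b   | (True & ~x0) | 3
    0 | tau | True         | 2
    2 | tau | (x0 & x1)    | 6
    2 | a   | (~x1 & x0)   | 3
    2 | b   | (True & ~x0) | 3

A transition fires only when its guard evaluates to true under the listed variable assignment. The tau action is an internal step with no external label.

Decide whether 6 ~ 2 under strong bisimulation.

Answer: BISIMILAR

Analysis:
Compute ~ classes (split until stable):
  π0 = {{0,1,2,3,4,5,6}}
  π1 = {{0},{1},{2,6},{3,4},{5}}
stable after 2 split(s): 5 block(s)
[6]={2,6}  [2]={2,6}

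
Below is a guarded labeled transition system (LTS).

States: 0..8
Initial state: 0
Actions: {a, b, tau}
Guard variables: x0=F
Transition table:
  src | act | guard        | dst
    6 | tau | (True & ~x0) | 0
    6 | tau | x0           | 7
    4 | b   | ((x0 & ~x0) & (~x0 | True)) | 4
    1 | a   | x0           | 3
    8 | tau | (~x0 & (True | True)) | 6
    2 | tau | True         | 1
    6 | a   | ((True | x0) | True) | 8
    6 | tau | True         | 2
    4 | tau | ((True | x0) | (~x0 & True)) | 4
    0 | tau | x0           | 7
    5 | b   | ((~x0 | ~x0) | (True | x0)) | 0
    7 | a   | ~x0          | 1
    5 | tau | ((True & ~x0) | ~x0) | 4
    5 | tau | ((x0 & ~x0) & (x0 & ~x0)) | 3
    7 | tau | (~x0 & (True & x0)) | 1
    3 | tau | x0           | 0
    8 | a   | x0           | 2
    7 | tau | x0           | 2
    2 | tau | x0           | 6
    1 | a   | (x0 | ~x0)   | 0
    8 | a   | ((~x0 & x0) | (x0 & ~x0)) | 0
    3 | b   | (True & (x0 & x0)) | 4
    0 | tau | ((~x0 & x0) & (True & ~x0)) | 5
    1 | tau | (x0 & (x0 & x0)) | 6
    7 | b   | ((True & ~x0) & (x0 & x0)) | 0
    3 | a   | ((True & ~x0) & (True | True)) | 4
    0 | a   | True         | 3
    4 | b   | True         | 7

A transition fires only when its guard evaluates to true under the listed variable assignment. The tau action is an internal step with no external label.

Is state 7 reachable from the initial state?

Answer: REACHABLE

Analysis:
13 transition(s) survive guard evaluation.
depth 0: {0}
depth 1: {3}  total {0,3}
depth 2: {4}  total {0,3,4}
depth 3: {7}  total {0,3,4,7}
depth 4: {1}  total {0,1,3,4,7}
Reachable = {0,1,3,4,7}
witness 7: a·a·b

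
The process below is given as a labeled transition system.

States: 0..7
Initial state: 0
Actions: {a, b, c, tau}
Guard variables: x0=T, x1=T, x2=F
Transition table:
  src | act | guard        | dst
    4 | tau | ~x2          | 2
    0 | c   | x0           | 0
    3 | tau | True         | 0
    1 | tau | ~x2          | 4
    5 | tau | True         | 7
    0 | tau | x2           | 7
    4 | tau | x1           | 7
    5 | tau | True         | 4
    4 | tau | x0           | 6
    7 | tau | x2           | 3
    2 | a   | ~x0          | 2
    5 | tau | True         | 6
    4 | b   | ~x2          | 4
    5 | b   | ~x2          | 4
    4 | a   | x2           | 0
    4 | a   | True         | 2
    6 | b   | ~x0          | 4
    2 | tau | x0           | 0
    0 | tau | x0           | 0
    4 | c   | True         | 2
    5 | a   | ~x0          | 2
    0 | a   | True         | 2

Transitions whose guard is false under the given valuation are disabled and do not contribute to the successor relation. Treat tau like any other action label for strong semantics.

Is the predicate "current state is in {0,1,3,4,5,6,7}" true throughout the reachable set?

Allowed set {0,1,3,4,5,6,7}
R = {0,2}
  0: ok
  2: VIOLATES
reach 2 via a — violates

Answer: INVARIANT VIOLATED at state 2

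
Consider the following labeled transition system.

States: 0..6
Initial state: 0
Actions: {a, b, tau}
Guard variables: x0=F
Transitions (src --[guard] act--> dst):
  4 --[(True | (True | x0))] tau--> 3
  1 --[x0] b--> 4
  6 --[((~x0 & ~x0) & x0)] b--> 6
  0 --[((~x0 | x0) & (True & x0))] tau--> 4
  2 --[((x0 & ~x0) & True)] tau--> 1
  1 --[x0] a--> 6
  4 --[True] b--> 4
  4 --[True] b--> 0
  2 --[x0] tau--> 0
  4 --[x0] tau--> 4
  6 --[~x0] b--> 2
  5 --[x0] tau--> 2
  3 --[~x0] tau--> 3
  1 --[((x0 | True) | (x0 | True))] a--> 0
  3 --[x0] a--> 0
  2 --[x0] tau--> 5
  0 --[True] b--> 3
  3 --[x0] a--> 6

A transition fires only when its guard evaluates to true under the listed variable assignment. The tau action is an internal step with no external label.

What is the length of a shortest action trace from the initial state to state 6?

BFS to 6:
  L0 = {0}
  L1 = {3}
6 never appears.

Answer: UNREACHABLE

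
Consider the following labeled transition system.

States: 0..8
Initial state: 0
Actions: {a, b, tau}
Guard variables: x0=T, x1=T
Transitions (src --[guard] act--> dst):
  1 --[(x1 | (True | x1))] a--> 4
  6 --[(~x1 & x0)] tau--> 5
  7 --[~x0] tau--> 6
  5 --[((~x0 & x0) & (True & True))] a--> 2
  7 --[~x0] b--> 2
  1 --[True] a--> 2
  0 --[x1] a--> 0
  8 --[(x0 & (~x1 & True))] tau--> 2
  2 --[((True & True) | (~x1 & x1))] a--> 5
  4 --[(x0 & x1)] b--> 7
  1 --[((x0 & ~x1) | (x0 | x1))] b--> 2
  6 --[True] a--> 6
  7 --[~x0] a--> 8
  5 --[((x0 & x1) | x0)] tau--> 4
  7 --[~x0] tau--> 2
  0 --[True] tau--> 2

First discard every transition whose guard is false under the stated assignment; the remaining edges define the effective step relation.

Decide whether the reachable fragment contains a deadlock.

Answer: DEADLOCK at state 7

Analysis:
Reach set: {0,2,4,5,7}
  0: a→0  tau→2  [2 exit(s)]
  2: a→5  [1 exit(s)]
  4: b→7  [1 exit(s)]
  5: tau→4  [1 exit(s)]
  7: ∅  [STUCK]
witness 7: tau·a·tau·b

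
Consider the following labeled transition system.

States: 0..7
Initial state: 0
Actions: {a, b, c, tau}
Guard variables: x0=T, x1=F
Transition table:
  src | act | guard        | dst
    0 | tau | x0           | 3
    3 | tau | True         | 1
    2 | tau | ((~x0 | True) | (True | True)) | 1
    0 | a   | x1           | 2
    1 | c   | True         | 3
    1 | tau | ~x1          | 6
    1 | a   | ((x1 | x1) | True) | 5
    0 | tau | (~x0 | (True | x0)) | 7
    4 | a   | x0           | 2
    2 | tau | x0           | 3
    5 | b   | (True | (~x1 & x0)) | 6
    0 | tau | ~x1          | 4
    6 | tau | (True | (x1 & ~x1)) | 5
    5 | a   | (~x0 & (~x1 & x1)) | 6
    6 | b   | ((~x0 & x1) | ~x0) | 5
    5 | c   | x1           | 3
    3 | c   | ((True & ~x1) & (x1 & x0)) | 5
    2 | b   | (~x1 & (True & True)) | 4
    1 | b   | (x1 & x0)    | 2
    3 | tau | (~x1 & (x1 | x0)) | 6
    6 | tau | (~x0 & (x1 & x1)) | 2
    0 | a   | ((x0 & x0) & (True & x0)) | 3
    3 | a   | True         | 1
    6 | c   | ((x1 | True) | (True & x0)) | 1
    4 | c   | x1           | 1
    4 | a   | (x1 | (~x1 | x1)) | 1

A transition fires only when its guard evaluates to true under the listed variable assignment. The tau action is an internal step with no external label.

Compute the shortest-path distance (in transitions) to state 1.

Layered search for 1:
  Layer 0: {0}
  Layer 1: {3,4,7}
  Layer 2: {1,2,6}
first hit 1 at d=2 via a·a

Answer: 2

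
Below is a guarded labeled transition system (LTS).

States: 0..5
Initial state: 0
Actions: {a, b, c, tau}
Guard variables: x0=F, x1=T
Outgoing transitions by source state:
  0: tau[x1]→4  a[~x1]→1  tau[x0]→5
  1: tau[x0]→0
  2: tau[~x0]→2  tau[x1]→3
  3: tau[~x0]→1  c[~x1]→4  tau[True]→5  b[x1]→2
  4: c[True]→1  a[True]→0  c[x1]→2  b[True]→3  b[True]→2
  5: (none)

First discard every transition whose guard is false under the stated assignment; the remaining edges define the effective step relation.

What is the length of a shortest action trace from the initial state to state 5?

Answer: 3

Working:
Breadth-first toward 5:
  L0 = {0}
  L1 = {4}
  L2 = {1,2,3}
  L3 = {5}
depth(5)=3, e.g. tau·b·tau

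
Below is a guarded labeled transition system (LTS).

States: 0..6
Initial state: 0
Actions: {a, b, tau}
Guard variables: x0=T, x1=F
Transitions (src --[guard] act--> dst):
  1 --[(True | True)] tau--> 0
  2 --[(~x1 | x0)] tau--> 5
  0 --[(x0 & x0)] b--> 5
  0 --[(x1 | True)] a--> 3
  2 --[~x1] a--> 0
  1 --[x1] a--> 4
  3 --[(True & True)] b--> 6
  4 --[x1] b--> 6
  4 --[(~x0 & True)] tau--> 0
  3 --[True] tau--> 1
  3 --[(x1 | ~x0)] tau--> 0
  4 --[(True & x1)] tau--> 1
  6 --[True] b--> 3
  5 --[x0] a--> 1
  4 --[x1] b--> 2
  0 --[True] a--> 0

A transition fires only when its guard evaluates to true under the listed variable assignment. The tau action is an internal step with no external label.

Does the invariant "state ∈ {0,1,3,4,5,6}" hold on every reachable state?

Inv-set: {0,1,3,4,5,6}
Reach set: {0,1,3,5,6}
  0: ok
  1: ok
  3: ok
  5: ok
  6: ok

Answer: INVARIANT HOLDS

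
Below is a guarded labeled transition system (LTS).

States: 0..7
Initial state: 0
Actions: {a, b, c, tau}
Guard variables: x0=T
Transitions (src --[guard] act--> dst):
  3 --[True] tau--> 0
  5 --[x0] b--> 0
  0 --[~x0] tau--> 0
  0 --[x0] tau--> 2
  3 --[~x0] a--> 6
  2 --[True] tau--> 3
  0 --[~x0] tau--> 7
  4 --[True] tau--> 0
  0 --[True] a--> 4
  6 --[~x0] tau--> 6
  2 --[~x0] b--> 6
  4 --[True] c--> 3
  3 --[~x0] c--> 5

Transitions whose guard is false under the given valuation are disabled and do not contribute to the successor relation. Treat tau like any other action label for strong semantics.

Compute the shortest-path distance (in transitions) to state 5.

Answer: UNREACHABLE

Trace:
Breadth-first toward 5:
  depth 0: {0}
  depth 1: {2,4}
  depth 2: {3}
5 never appears.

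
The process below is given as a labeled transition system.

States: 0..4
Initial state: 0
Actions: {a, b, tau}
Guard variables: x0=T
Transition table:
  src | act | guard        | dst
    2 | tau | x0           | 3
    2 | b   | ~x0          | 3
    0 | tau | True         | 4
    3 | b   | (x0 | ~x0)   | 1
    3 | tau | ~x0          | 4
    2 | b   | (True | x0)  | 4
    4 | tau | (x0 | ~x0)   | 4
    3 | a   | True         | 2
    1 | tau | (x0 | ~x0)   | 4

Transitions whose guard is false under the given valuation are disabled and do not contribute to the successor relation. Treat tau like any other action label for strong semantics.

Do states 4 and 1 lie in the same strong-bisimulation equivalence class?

Compute ~ classes (split until stable):
  round 0: {{0,1,2,3,4}}
  round 1: {{0,1,4},{2},{3}}
Fixed point at round 2; 3 class(es).
class of 4: {0,1,4}; class of 1: {0,1,4}

Answer: BISIMILAR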